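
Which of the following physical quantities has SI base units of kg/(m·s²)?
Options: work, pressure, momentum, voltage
Checking the SI base units of each option:
  work (W = Fd): kg·m²/s²  ✗
  pressure (P = F/A): kg/(m·s²)  ✓ matches
  momentum (p = mv): kg·m/s  ✗
  voltage (V = IR): kg·m²/(s³·A)  ✗

Only pressure has units kg/(m·s²).

Answer: pressure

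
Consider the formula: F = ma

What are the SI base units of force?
Units of each symbol in F = ma:
  m (mass): kg
  a (acceleration): m/s²

Multiplying the contributions: [kg] · [m/s²]
Adding exponents of each base unit: kg: 1, m: 1, s: -2
SI base units of force: kg·m/s²

Answer: kg·m/s²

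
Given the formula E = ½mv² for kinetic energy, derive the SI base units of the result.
Units of each symbol in E = ½mv²:
  m (mass): kg
  v (speed): m/s  → to the power 2, contributes m²/s²
  The factor ½ is dimensionless.

Multiplying the contributions: [kg] · [m²/s²]
Adding exponents of each base unit: kg: 1, m: 2, s: -2
SI base units of kinetic energy: kg·m²/s²

Answer: kg·m²/s²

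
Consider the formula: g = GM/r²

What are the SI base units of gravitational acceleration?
Units of each symbol in g = GM/r²:
  G (gravitational constant): m³/(kg·s²)
  M (mass): kg
  r (distance): m  → to the power 2 in the denominator, contributes 1/m²

Multiplying the contributions: [m³/(kg·s²)] · [kg] · [1/m²]
Adding exponents of each base unit: m: 1, s: -2
SI base units of gravitational acceleration: m/s²

Answer: m/s²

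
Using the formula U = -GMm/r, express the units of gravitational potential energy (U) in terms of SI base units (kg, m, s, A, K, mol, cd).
Units of each symbol in U = -GMm/r:
  G (gravitational constant): m³/(kg·s²)
  M (mass): kg
  m (mass): kg
  r (distance): m  → in the denominator, contributes 1/m
  The minus sign does not affect the units.

Multiplying the contributions: [m³/(kg·s²)] · [kg] · [kg] · [1/m]
Adding exponents of each base unit: kg: 1, m: 2, s: -2
SI base units of gravitational potential energy: kg·m²/s²

Answer: kg·m²/s²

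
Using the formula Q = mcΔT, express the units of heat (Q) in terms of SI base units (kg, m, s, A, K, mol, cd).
Units of each symbol in Q = mcΔT:
  m (mass): kg
  c (specific heat capacity, in J/(kg·K)): m²/(s²·K)
  ΔT (temperature change): K

Multiplying the contributions: [kg] · [m²/(s²·K)] · [K]
Adding exponents of each base unit: kg: 1, m: 2, s: -2
SI base units of heat: kg·m²/s²

Answer: kg·m²/s²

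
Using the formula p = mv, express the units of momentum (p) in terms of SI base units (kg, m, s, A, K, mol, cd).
Units of each symbol in p = mv:
  m (mass): kg
  v (velocity): m/s

Multiplying the contributions: [kg] · [m/s]
Adding exponents of each base unit: kg: 1, m: 1, s: -1
SI base units of momentum: kg·m/s

Answer: kg·m/s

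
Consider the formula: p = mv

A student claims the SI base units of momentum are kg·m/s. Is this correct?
Units of each symbol in p = mv:
  m (mass): kg
  v (velocity): m/s

Multiplying the contributions: [kg] · [m/s]
Adding exponents of each base unit: kg: 1, m: 1, s: -1
SI base units of momentum: kg·m/s

The claimed units kg·m/s match the derived units, so the claim is correct.

Answer: Yes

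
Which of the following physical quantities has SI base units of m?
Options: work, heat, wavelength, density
Checking the SI base units of each option:
  work (W = Fd): kg·m²/s²  ✗
  heat (Q = mcΔT): kg·m²/s²  ✗
  wavelength (λ = v/f): m  ✓ matches
  density (ρ = m/V): kg/m³  ✗

Only wavelength has units m.

Answer: wavelength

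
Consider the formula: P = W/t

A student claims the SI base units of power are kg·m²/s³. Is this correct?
Units of each symbol in P = W/t:
  W (work): kg·m²/s²
  t (time): s  → in the denominator, contributes 1/s

Multiplying the contributions: [kg·m²/s²] · [1/s]
Adding exponents of each base unit: kg: 1, m: 2, s: -3
SI base units of power: kg·m²/s³

The claimed units kg·m²/s³ match the derived units, so the claim is correct.

Answer: Yes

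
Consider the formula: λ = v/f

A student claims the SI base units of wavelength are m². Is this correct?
Units of each symbol in λ = v/f:
  v (wave speed): m/s
  f (frequency): 1/s  → in the denominator, contributes s

Multiplying the contributions: [m/s] · [s]
Adding exponents of each base unit: m: 1
SI base units of wavelength: m

The claimed units m² (exponents m: 2) do not match the derived units m (exponents m: 1), so the claim is incorrect.

Answer: No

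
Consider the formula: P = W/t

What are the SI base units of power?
Units of each symbol in P = W/t:
  W (work): kg·m²/s²
  t (time): s  → in the denominator, contributes 1/s

Multiplying the contributions: [kg·m²/s²] · [1/s]
Adding exponents of each base unit: kg: 1, m: 2, s: -3
SI base units of power: kg·m²/s³

Answer: kg·m²/s³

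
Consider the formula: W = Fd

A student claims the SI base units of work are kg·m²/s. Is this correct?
Units of each symbol in W = Fd:
  F (force): kg·m/s²
  d (displacement): m

Multiplying the contributions: [kg·m/s²] · [m]
Adding exponents of each base unit: kg: 1, m: 2, s: -2
SI base units of work: kg·m²/s²

The claimed units kg·m²/s (exponents kg: 1, m: 2, s: -1) do not match the derived units kg·m²/s² (exponents kg: 1, m: 2, s: -2), so the claim is incorrect.

Answer: No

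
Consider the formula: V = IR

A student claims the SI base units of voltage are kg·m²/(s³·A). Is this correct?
Units of each symbol in V = IR:
  I (current): A
  R (resistance, in ohms): kg·m²/(s³·A²)

Multiplying the contributions: [A] · [kg·m²/(s³·A²)]
Adding exponents of each base unit: kg: 1, m: 2, s: -3, A: -1
SI base units of voltage: kg·m²/(s³·A)

The claimed units kg·m²/(s³·A) match the derived units, so the claim is correct.

Answer: Yes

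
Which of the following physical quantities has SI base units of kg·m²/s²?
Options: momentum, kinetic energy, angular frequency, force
Checking the SI base units of each option:
  momentum (p = mv): kg·m/s  ✗
  kinetic energy (E = ½mv²): kg·m²/s²  ✓ matches
  angular frequency (ω = 2πf): 1/s  ✗
  force (F = ma): kg·m/s²  ✗

Only kinetic energy has units kg·m²/s².

Answer: kinetic energy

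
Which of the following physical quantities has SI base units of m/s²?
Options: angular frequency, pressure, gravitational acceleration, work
Checking the SI base units of each option:
  angular frequency (ω = 2πf): 1/s  ✗
  pressure (P = F/A): kg/(m·s²)  ✗
  gravitational acceleration (g = GM/r²): m/s²  ✓ matches
  work (W = Fd): kg·m²/s²  ✗

Only gravitational acceleration has units m/s².

Answer: gravitational acceleration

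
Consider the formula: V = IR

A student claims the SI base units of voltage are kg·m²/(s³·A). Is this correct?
Units of each symbol in V = IR:
  I (current): A
  R (resistance, in ohms): kg·m²/(s³·A²)

Multiplying the contributions: [A] · [kg·m²/(s³·A²)]
Adding exponents of each base unit: kg: 1, m: 2, s: -3, A: -1
SI base units of voltage: kg·m²/(s³·A)

The claimed units kg·m²/(s³·A) match the derived units, so the claim is correct.

Answer: Yes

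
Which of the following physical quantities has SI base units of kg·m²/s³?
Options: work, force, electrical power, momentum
Checking the SI base units of each option:
  work (W = Fd): kg·m²/s²  ✗
  force (F = ma): kg·m/s²  ✗
  electrical power (P = IV): kg·m²/s³  ✓ matches
  momentum (p = mv): kg·m/s  ✗

Only electrical power has units kg·m²/s³.

Answer: electrical power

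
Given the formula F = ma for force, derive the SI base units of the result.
Units of each symbol in F = ma:
  m (mass): kg
  a (acceleration): m/s²

Multiplying the contributions: [kg] · [m/s²]
Adding exponents of each base unit: kg: 1, m: 1, s: -2
SI base units of force: kg·m/s²

Answer: kg·m/s²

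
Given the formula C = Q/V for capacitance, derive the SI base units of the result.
Units of each symbol in C = Q/V:
  Q (charge, in coulombs): s·A
  V (voltage, in volts): kg·m²/(s³·A)  → in the denominator, contributes s³·A/(kg·m²)

Multiplying the contributions: [s·A] · [s³·A/(kg·m²)]
Adding exponents of each base unit: kg: -1, m: -2, s: 4, A: 2
SI base units of capacitance: s⁴·A²/(kg·m²)

Answer: s⁴·A²/(kg·m²)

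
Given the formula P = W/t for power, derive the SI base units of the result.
Units of each symbol in P = W/t:
  W (work): kg·m²/s²
  t (time): s  → in the denominator, contributes 1/s

Multiplying the contributions: [kg·m²/s²] · [1/s]
Adding exponents of each base unit: kg: 1, m: 2, s: -3
SI base units of power: kg·m²/s³

Answer: kg·m²/s³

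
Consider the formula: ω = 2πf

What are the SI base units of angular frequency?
Units of each symbol in ω = 2πf:
  f (frequency): 1/s
  The factor 2π is dimensionless.

Multiplying the contributions: [1/s]
Adding exponents of each base unit: s: -1
SI base units of angular frequency: 1/s

Answer: 1/s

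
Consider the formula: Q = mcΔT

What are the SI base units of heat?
Units of each symbol in Q = mcΔT:
  m (mass): kg
  c (specific heat capacity, in J/(kg·K)): m²/(s²·K)
  ΔT (temperature change): K

Multiplying the contributions: [kg] · [m²/(s²·K)] · [K]
Adding exponents of each base unit: kg: 1, m: 2, s: -2
SI base units of heat: kg·m²/s²

Answer: kg·m²/s²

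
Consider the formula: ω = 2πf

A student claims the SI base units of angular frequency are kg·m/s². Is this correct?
Units of each symbol in ω = 2πf:
  f (frequency): 1/s
  The factor 2π is dimensionless.

Multiplying the contributions: [1/s]
Adding exponents of each base unit: s: -1
SI base units of angular frequency: 1/s

The claimed units kg·m/s² (exponents kg: 1, m: 1, s: -2) do not match the derived units 1/s (exponents s: -1), so the claim is incorrect.

Answer: No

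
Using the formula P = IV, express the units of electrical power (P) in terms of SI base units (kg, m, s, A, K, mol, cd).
Units of each symbol in P = IV:
  I (current): A
  V (voltage, in volts): kg·m²/(s³·A)

Multiplying the contributions: [A] · [kg·m²/(s³·A)]
Adding exponents of each base unit: kg: 1, m: 2, s: -3
SI base units of electrical power: kg·m²/s³

Answer: kg·m²/s³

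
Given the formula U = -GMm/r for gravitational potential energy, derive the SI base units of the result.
Units of each symbol in U = -GMm/r:
  G (gravitational constant): m³/(kg·s²)
  M (mass): kg
  m (mass): kg
  r (distance): m  → in the denominator, contributes 1/m
  The minus sign does not affect the units.

Multiplying the contributions: [m³/(kg·s²)] · [kg] · [kg] · [1/m]
Adding exponents of each base unit: kg: 1, m: 2, s: -2
SI base units of gravitational potential energy: kg·m²/s²

Answer: kg·m²/s²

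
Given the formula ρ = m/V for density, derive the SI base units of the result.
Units of each symbol in ρ = m/V:
  m (mass): kg
  V (volume): m³  → in the denominator, contributes 1/m³

Multiplying the contributions: [kg] · [1/m³]
Adding exponents of each base unit: kg: 1, m: -3
SI base units of density: kg/m³

Answer: kg/m³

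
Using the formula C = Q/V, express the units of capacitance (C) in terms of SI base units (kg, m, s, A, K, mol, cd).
Units of each symbol in C = Q/V:
  Q (charge, in coulombs): s·A
  V (voltage, in volts): kg·m²/(s³·A)  → in the denominator, contributes s³·A/(kg·m²)

Multiplying the contributions: [s·A] · [s³·A/(kg·m²)]
Adding exponents of each base unit: kg: -1, m: -2, s: 4, A: 2
SI base units of capacitance: s⁴·A²/(kg·m²)

Answer: s⁴·A²/(kg·m²)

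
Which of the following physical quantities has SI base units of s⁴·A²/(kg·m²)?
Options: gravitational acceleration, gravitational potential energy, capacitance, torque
Checking the SI base units of each option:
  gravitational acceleration (g = GM/r²): m/s²  ✗
  gravitational potential energy (U = -GMm/r): kg·m²/s²  ✗
  capacitance (C = Q/V): s⁴·A²/(kg·m²)  ✓ matches
  torque (τ = Fr): kg·m²/s²  ✗

Only capacitance has units s⁴·A²/(kg·m²).

Answer: capacitance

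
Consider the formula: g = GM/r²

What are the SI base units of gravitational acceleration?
Units of each symbol in g = GM/r²:
  G (gravitational constant): m³/(kg·s²)
  M (mass): kg
  r (distance): m  → to the power 2 in the denominator, contributes 1/m²

Multiplying the contributions: [m³/(kg·s²)] · [kg] · [1/m²]
Adding exponents of each base unit: m: 1, s: -2
SI base units of gravitational acceleration: m/s²

Answer: m/s²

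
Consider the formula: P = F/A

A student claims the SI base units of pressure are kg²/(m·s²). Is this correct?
Units of each symbol in P = F/A:
  F (force): kg·m/s²
  A (area): m²  → in the denominator, contributes 1/m²

Multiplying the contributions: [kg·m/s²] · [1/m²]
Adding exponents of each base unit: kg: 1, m: -1, s: -2
SI base units of pressure: kg/(m·s²)

The claimed units kg²/(m·s²) (exponents kg: 2, m: -1, s: -2) do not match the derived units kg/(m·s²) (exponents kg: 1, m: -1, s: -2), so the claim is incorrect.

Answer: No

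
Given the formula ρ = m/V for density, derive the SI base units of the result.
Units of each symbol in ρ = m/V:
  m (mass): kg
  V (volume): m³  → in the denominator, contributes 1/m³

Multiplying the contributions: [kg] · [1/m³]
Adding exponents of each base unit: kg: 1, m: -3
SI base units of density: kg/m³

Answer: kg/m³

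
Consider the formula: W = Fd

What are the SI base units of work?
Units of each symbol in W = Fd:
  F (force): kg·m/s²
  d (displacement): m

Multiplying the contributions: [kg·m/s²] · [m]
Adding exponents of each base unit: kg: 1, m: 2, s: -2
SI base units of work: kg·m²/s²

Answer: kg·m²/s²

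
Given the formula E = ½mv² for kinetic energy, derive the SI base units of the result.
Units of each symbol in E = ½mv²:
  m (mass): kg
  v (speed): m/s  → to the power 2, contributes m²/s²
  The factor ½ is dimensionless.

Multiplying the contributions: [kg] · [m²/s²]
Adding exponents of each base unit: kg: 1, m: 2, s: -2
SI base units of kinetic energy: kg·m²/s²

Answer: kg·m²/s²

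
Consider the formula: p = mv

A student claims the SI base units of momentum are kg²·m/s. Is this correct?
Units of each symbol in p = mv:
  m (mass): kg
  v (velocity): m/s

Multiplying the contributions: [kg] · [m/s]
Adding exponents of each base unit: kg: 1, m: 1, s: -1
SI base units of momentum: kg·m/s

The claimed units kg²·m/s (exponents kg: 2, m: 1, s: -1) do not match the derived units kg·m/s (exponents kg: 1, m: 1, s: -1), so the claim is incorrect.

Answer: No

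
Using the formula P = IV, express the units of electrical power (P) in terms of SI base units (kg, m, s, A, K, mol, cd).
Units of each symbol in P = IV:
  I (current): A
  V (voltage, in volts): kg·m²/(s³·A)

Multiplying the contributions: [A] · [kg·m²/(s³·A)]
Adding exponents of each base unit: kg: 1, m: 2, s: -3
SI base units of electrical power: kg·m²/s³

Answer: kg·m²/s³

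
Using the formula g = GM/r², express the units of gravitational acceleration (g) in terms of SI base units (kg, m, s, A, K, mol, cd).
Units of each symbol in g = GM/r²:
  G (gravitational constant): m³/(kg·s²)
  M (mass): kg
  r (distance): m  → to the power 2 in the denominator, contributes 1/m²

Multiplying the contributions: [m³/(kg·s²)] · [kg] · [1/m²]
Adding exponents of each base unit: m: 1, s: -2
SI base units of gravitational acceleration: m/s²

Answer: m/s²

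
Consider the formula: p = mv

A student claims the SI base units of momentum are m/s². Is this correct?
Units of each symbol in p = mv:
  m (mass): kg
  v (velocity): m/s

Multiplying the contributions: [kg] · [m/s]
Adding exponents of each base unit: kg: 1, m: 1, s: -1
SI base units of momentum: kg·m/s

The claimed units m/s² (exponents m: 1, s: -2) do not match the derived units kg·m/s (exponents kg: 1, m: 1, s: -1), so the claim is incorrect.

Answer: No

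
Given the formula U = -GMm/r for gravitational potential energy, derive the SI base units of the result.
Units of each symbol in U = -GMm/r:
  G (gravitational constant): m³/(kg·s²)
  M (mass): kg
  m (mass): kg
  r (distance): m  → in the denominator, contributes 1/m
  The minus sign does not affect the units.

Multiplying the contributions: [m³/(kg·s²)] · [kg] · [kg] · [1/m]
Adding exponents of each base unit: kg: 1, m: 2, s: -2
SI base units of gravitational potential energy: kg·m²/s²

Answer: kg·m²/s²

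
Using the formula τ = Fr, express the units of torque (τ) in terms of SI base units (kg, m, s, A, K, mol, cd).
Units of each symbol in τ = Fr:
  F (force): kg·m/s²
  r (lever arm): m

Multiplying the contributions: [kg·m/s²] · [m]
Adding exponents of each base unit: kg: 1, m: 2, s: -2
SI base units of torque: kg·m²/s²

Answer: kg·m²/s²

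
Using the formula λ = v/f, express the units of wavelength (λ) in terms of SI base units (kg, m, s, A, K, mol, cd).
Units of each symbol in λ = v/f:
  v (wave speed): m/s
  f (frequency): 1/s  → in the denominator, contributes s

Multiplying the contributions: [m/s] · [s]
Adding exponents of each base unit: m: 1
SI base units of wavelength: m

Answer: m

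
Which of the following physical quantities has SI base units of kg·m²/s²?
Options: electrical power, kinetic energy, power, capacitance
Checking the SI base units of each option:
  electrical power (P = IV): kg·m²/s³  ✗
  kinetic energy (E = ½mv²): kg·m²/s²  ✓ matches
  power (P = W/t): kg·m²/s³  ✗
  capacitance (C = Q/V): s⁴·A²/(kg·m²)  ✗

Only kinetic energy has units kg·m²/s².

Answer: kinetic energy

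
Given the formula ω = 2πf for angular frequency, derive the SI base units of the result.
Units of each symbol in ω = 2πf:
  f (frequency): 1/s
  The factor 2π is dimensionless.

Multiplying the contributions: [1/s]
Adding exponents of each base unit: s: -1
SI base units of angular frequency: 1/s

Answer: 1/s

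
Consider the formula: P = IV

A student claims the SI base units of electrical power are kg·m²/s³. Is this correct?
Units of each symbol in P = IV:
  I (current): A
  V (voltage, in volts): kg·m²/(s³·A)

Multiplying the contributions: [A] · [kg·m²/(s³·A)]
Adding exponents of each base unit: kg: 1, m: 2, s: -3
SI base units of electrical power: kg·m²/s³

The claimed units kg·m²/s³ match the derived units, so the claim is correct.

Answer: Yes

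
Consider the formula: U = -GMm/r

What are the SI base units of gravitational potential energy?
Units of each symbol in U = -GMm/r:
  G (gravitational constant): m³/(kg·s²)
  M (mass): kg
  m (mass): kg
  r (distance): m  → in the denominator, contributes 1/m
  The minus sign does not affect the units.

Multiplying the contributions: [m³/(kg·s²)] · [kg] · [kg] · [1/m]
Adding exponents of each base unit: kg: 1, m: 2, s: -2
SI base units of gravitational potential energy: kg·m²/s²

Answer: kg·m²/s²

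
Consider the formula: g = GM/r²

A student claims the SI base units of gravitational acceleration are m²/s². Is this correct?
Units of each symbol in g = GM/r²:
  G (gravitational constant): m³/(kg·s²)
  M (mass): kg
  r (distance): m  → to the power 2 in the denominator, contributes 1/m²

Multiplying the contributions: [m³/(kg·s²)] · [kg] · [1/m²]
Adding exponents of each base unit: m: 1, s: -2
SI base units of gravitational acceleration: m/s²

The claimed units m²/s² (exponents m: 2, s: -2) do not match the derived units m/s² (exponents m: 1, s: -2), so the claim is incorrect.

Answer: No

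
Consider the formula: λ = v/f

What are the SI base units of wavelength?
Units of each symbol in λ = v/f:
  v (wave speed): m/s
  f (frequency): 1/s  → in the denominator, contributes s

Multiplying the contributions: [m/s] · [s]
Adding exponents of each base unit: m: 1
SI base units of wavelength: m

Answer: m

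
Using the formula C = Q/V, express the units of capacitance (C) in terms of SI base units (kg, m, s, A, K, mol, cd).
Units of each symbol in C = Q/V:
  Q (charge, in coulombs): s·A
  V (voltage, in volts): kg·m²/(s³·A)  → in the denominator, contributes s³·A/(kg·m²)

Multiplying the contributions: [s·A] · [s³·A/(kg·m²)]
Adding exponents of each base unit: kg: -1, m: -2, s: 4, A: 2
SI base units of capacitance: s⁴·A²/(kg·m²)

Answer: s⁴·A²/(kg·m²)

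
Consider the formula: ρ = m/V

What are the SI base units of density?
Units of each symbol in ρ = m/V:
  m (mass): kg
  V (volume): m³  → in the denominator, contributes 1/m³

Multiplying the contributions: [kg] · [1/m³]
Adding exponents of each base unit: kg: 1, m: -3
SI base units of density: kg/m³

Answer: kg/m³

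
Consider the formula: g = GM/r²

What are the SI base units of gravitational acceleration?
Units of each symbol in g = GM/r²:
  G (gravitational constant): m³/(kg·s²)
  M (mass): kg
  r (distance): m  → to the power 2 in the denominator, contributes 1/m²

Multiplying the contributions: [m³/(kg·s²)] · [kg] · [1/m²]
Adding exponents of each base unit: m: 1, s: -2
SI base units of gravitational acceleration: m/s²

Answer: m/s²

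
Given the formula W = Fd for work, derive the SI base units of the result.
Units of each symbol in W = Fd:
  F (force): kg·m/s²
  d (displacement): m

Multiplying the contributions: [kg·m/s²] · [m]
Adding exponents of each base unit: kg: 1, m: 2, s: -2
SI base units of work: kg·m²/s²

Answer: kg·m²/s²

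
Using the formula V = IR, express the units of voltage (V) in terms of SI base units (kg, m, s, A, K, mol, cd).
Units of each symbol in V = IR:
  I (current): A
  R (resistance, in ohms): kg·m²/(s³·A²)

Multiplying the contributions: [A] · [kg·m²/(s³·A²)]
Adding exponents of each base unit: kg: 1, m: 2, s: -3, A: -1
SI base units of voltage: kg·m²/(s³·A)

Answer: kg·m²/(s³·A)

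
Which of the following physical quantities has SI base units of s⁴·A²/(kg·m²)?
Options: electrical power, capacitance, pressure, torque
Checking the SI base units of each option:
  electrical power (P = IV): kg·m²/s³  ✗
  capacitance (C = Q/V): s⁴·A²/(kg·m²)  ✓ matches
  pressure (P = F/A): kg/(m·s²)  ✗
  torque (τ = Fr): kg·m²/s²  ✗

Only capacitance has units s⁴·A²/(kg·m²).

Answer: capacitance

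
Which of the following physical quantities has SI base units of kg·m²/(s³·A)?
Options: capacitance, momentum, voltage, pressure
Checking the SI base units of each option:
  capacitance (C = Q/V): s⁴·A²/(kg·m²)  ✗
  momentum (p = mv): kg·m/s  ✗
  voltage (V = IR): kg·m²/(s³·A)  ✓ matches
  pressure (P = F/A): kg/(m·s²)  ✗

Only voltage has units kg·m²/(s³·A).

Answer: voltage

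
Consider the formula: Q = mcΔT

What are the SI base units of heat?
Units of each symbol in Q = mcΔT:
  m (mass): kg
  c (specific heat capacity, in J/(kg·K)): m²/(s²·K)
  ΔT (temperature change): K

Multiplying the contributions: [kg] · [m²/(s²·K)] · [K]
Adding exponents of each base unit: kg: 1, m: 2, s: -2
SI base units of heat: kg·m²/s²

Answer: kg·m²/s²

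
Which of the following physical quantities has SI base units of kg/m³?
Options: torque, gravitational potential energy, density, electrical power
Checking the SI base units of each option:
  torque (τ = Fr): kg·m²/s²  ✗
  gravitational potential energy (U = -GMm/r): kg·m²/s²  ✗
  density (ρ = m/V): kg/m³  ✓ matches
  electrical power (P = IV): kg·m²/s³  ✗

Only density has units kg/m³.

Answer: density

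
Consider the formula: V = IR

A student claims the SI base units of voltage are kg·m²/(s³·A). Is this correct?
Units of each symbol in V = IR:
  I (current): A
  R (resistance, in ohms): kg·m²/(s³·A²)

Multiplying the contributions: [A] · [kg·m²/(s³·A²)]
Adding exponents of each base unit: kg: 1, m: 2, s: -3, A: -1
SI base units of voltage: kg·m²/(s³·A)

The claimed units kg·m²/(s³·A) match the derived units, so the claim is correct.

Answer: Yes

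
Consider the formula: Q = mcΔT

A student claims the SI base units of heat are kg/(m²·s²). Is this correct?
Units of each symbol in Q = mcΔT:
  m (mass): kg
  c (specific heat capacity, in J/(kg·K)): m²/(s²·K)
  ΔT (temperature change): K

Multiplying the contributions: [kg] · [m²/(s²·K)] · [K]
Adding exponents of each base unit: kg: 1, m: 2, s: -2
SI base units of heat: kg·m²/s²

The claimed units kg/(m²·s²) (exponents kg: 1, m: -2, s: -2) do not match the derived units kg·m²/s² (exponents kg: 1, m: 2, s: -2), so the claim is incorrect.

Answer: No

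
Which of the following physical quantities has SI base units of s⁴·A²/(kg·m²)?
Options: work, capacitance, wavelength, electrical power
Checking the SI base units of each option:
  work (W = Fd): kg·m²/s²  ✗
  capacitance (C = Q/V): s⁴·A²/(kg·m²)  ✓ matches
  wavelength (λ = v/f): m  ✗
  electrical power (P = IV): kg·m²/s³  ✗

Only capacitance has units s⁴·A²/(kg·m²).

Answer: capacitance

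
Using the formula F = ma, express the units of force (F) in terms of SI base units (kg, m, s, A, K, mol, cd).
Units of each symbol in F = ma:
  m (mass): kg
  a (acceleration): m/s²

Multiplying the contributions: [kg] · [m/s²]
Adding exponents of each base unit: kg: 1, m: 1, s: -2
SI base units of force: kg·m/s²

Answer: kg·m/s²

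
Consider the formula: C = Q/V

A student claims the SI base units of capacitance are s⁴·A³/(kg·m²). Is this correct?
Units of each symbol in C = Q/V:
  Q (charge, in coulombs): s·A
  V (voltage, in volts): kg·m²/(s³·A)  → in the denominator, contributes s³·A/(kg·m²)

Multiplying the contributions: [s·A] · [s³·A/(kg·m²)]
Adding exponents of each base unit: kg: -1, m: -2, s: 4, A: 2
SI base units of capacitance: s⁴·A²/(kg·m²)

The claimed units s⁴·A³/(kg·m²) (exponents kg: -1, m: -2, s: 4, A: 3) do not match the derived units s⁴·A²/(kg·m²) (exponents kg: -1, m: -2, s: 4, A: 2), so the claim is incorrect.

Answer: No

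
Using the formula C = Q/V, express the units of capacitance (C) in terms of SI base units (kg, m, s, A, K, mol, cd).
Units of each symbol in C = Q/V:
  Q (charge, in coulombs): s·A
  V (voltage, in volts): kg·m²/(s³·A)  → in the denominator, contributes s³·A/(kg·m²)

Multiplying the contributions: [s·A] · [s³·A/(kg·m²)]
Adding exponents of each base unit: kg: -1, m: -2, s: 4, A: 2
SI base units of capacitance: s⁴·A²/(kg·m²)

Answer: s⁴·A²/(kg·m²)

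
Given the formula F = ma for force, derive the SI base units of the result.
Units of each symbol in F = ma:
  m (mass): kg
  a (acceleration): m/s²

Multiplying the contributions: [kg] · [m/s²]
Adding exponents of each base unit: kg: 1, m: 1, s: -2
SI base units of force: kg·m/s²

Answer: kg·m/s²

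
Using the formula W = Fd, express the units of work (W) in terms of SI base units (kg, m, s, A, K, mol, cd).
Units of each symbol in W = Fd:
  F (force): kg·m/s²
  d (displacement): m

Multiplying the contributions: [kg·m/s²] · [m]
Adding exponents of each base unit: kg: 1, m: 2, s: -2
SI base units of work: kg·m²/s²

Answer: kg·m²/s²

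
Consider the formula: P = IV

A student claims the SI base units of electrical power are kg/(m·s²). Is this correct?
Units of each symbol in P = IV:
  I (current): A
  V (voltage, in volts): kg·m²/(s³·A)

Multiplying the contributions: [A] · [kg·m²/(s³·A)]
Adding exponents of each base unit: kg: 1, m: 2, s: -3
SI base units of electrical power: kg·m²/s³

The claimed units kg/(m·s²) (exponents kg: 1, m: -1, s: -2) do not match the derived units kg·m²/s³ (exponents kg: 1, m: 2, s: -3), so the claim is incorrect.

Answer: No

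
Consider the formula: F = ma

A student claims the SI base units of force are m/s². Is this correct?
Units of each symbol in F = ma:
  m (mass): kg
  a (acceleration): m/s²

Multiplying the contributions: [kg] · [m/s²]
Adding exponents of each base unit: kg: 1, m: 1, s: -2
SI base units of force: kg·m/s²

The claimed units m/s² (exponents m: 1, s: -2) do not match the derived units kg·m/s² (exponents kg: 1, m: 1, s: -2), so the claim is incorrect.

Answer: No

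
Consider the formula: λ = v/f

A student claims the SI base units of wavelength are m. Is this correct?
Units of each symbol in λ = v/f:
  v (wave speed): m/s
  f (frequency): 1/s  → in the denominator, contributes s

Multiplying the contributions: [m/s] · [s]
Adding exponents of each base unit: m: 1
SI base units of wavelength: m

The claimed units m match the derived units, so the claim is correct.

Answer: Yes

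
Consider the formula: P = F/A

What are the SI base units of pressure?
Units of each symbol in P = F/A:
  F (force): kg·m/s²
  A (area): m²  → in the denominator, contributes 1/m²

Multiplying the contributions: [kg·m/s²] · [1/m²]
Adding exponents of each base unit: kg: 1, m: -1, s: -2
SI base units of pressure: kg/(m·s²)

Answer: kg/(m·s²)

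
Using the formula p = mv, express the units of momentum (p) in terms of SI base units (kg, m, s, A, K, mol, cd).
Units of each symbol in p = mv:
  m (mass): kg
  v (velocity): m/s

Multiplying the contributions: [kg] · [m/s]
Adding exponents of each base unit: kg: 1, m: 1, s: -1
SI base units of momentum: kg·m/s

Answer: kg·m/s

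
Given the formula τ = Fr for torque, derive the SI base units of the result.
Units of each symbol in τ = Fr:
  F (force): kg·m/s²
  r (lever arm): m

Multiplying the contributions: [kg·m/s²] · [m]
Adding exponents of each base unit: kg: 1, m: 2, s: -2
SI base units of torque: kg·m²/s²

Answer: kg·m²/s²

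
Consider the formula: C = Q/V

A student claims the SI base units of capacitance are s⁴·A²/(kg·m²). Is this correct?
Units of each symbol in C = Q/V:
  Q (charge, in coulombs): s·A
  V (voltage, in volts): kg·m²/(s³·A)  → in the denominator, contributes s³·A/(kg·m²)

Multiplying the contributions: [s·A] · [s³·A/(kg·m²)]
Adding exponents of each base unit: kg: -1, m: -2, s: 4, A: 2
SI base units of capacitance: s⁴·A²/(kg·m²)

The claimed units s⁴·A²/(kg·m²) match the derived units, so the claim is correct.

Answer: Yes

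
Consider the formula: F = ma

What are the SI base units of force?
Units of each symbol in F = ma:
  m (mass): kg
  a (acceleration): m/s²

Multiplying the contributions: [kg] · [m/s²]
Adding exponents of each base unit: kg: 1, m: 1, s: -2
SI base units of force: kg·m/s²

Answer: kg·m/s²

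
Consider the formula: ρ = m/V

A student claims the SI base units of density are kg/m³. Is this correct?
Units of each symbol in ρ = m/V:
  m (mass): kg
  V (volume): m³  → in the denominator, contributes 1/m³

Multiplying the contributions: [kg] · [1/m³]
Adding exponents of each base unit: kg: 1, m: -3
SI base units of density: kg/m³

The claimed units kg/m³ match the derived units, so the claim is correct.

Answer: Yes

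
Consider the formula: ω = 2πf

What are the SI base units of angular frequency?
Units of each symbol in ω = 2πf:
  f (frequency): 1/s
  The factor 2π is dimensionless.

Multiplying the contributions: [1/s]
Adding exponents of each base unit: s: -1
SI base units of angular frequency: 1/s

Answer: 1/s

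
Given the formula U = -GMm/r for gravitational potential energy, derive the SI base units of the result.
Units of each symbol in U = -GMm/r:
  G (gravitational constant): m³/(kg·s²)
  M (mass): kg
  m (mass): kg
  r (distance): m  → in the denominator, contributes 1/m
  The minus sign does not affect the units.

Multiplying the contributions: [m³/(kg·s²)] · [kg] · [kg] · [1/m]
Adding exponents of each base unit: kg: 1, m: 2, s: -2
SI base units of gravitational potential energy: kg·m²/s²

Answer: kg·m²/s²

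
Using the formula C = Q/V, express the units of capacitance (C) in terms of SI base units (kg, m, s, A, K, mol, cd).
Units of each symbol in C = Q/V:
  Q (charge, in coulombs): s·A
  V (voltage, in volts): kg·m²/(s³·A)  → in the denominator, contributes s³·A/(kg·m²)

Multiplying the contributions: [s·A] · [s³·A/(kg·m²)]
Adding exponents of each base unit: kg: -1, m: -2, s: 4, A: 2
SI base units of capacitance: s⁴·A²/(kg·m²)

Answer: s⁴·A²/(kg·m²)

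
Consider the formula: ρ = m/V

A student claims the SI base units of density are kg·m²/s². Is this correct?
Units of each symbol in ρ = m/V:
  m (mass): kg
  V (volume): m³  → in the denominator, contributes 1/m³

Multiplying the contributions: [kg] · [1/m³]
Adding exponents of each base unit: kg: 1, m: -3
SI base units of density: kg/m³

The claimed units kg·m²/s² (exponents kg: 1, m: 2, s: -2) do not match the derived units kg/m³ (exponents kg: 1, m: -3), so the claim is incorrect.

Answer: No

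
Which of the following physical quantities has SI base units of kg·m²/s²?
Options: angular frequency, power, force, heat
Checking the SI base units of each option:
  angular frequency (ω = 2πf): 1/s  ✗
  power (P = W/t): kg·m²/s³  ✗
  force (F = ma): kg·m/s²  ✗
  heat (Q = mcΔT): kg·m²/s²  ✓ matches

Only heat has units kg·m²/s².

Answer: heat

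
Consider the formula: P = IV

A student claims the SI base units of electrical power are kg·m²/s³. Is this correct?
Units of each symbol in P = IV:
  I (current): A
  V (voltage, in volts): kg·m²/(s³·A)

Multiplying the contributions: [A] · [kg·m²/(s³·A)]
Adding exponents of each base unit: kg: 1, m: 2, s: -3
SI base units of electrical power: kg·m²/s³

The claimed units kg·m²/s³ match the derived units, so the claim is correct.

Answer: Yes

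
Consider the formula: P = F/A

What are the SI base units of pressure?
Units of each symbol in P = F/A:
  F (force): kg·m/s²
  A (area): m²  → in the denominator, contributes 1/m²

Multiplying the contributions: [kg·m/s²] · [1/m²]
Adding exponents of each base unit: kg: 1, m: -1, s: -2
SI base units of pressure: kg/(m·s²)

Answer: kg/(m·s²)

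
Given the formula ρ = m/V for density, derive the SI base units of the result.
Units of each symbol in ρ = m/V:
  m (mass): kg
  V (volume): m³  → in the denominator, contributes 1/m³

Multiplying the contributions: [kg] · [1/m³]
Adding exponents of each base unit: kg: 1, m: -3
SI base units of density: kg/m³

Answer: kg/m³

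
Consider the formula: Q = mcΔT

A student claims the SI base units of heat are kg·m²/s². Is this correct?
Units of each symbol in Q = mcΔT:
  m (mass): kg
  c (specific heat capacity, in J/(kg·K)): m²/(s²·K)
  ΔT (temperature change): K

Multiplying the contributions: [kg] · [m²/(s²·K)] · [K]
Adding exponents of each base unit: kg: 1, m: 2, s: -2
SI base units of heat: kg·m²/s²

The claimed units kg·m²/s² match the derived units, so the claim is correct.

Answer: Yes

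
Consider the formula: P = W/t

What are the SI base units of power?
Units of each symbol in P = W/t:
  W (work): kg·m²/s²
  t (time): s  → in the denominator, contributes 1/s

Multiplying the contributions: [kg·m²/s²] · [1/s]
Adding exponents of each base unit: kg: 1, m: 2, s: -3
SI base units of power: kg·m²/s³

Answer: kg·m²/s³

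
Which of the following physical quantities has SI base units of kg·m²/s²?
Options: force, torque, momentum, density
Checking the SI base units of each option:
  force (F = ma): kg·m/s²  ✗
  torque (τ = Fr): kg·m²/s²  ✓ matches
  momentum (p = mv): kg·m/s  ✗
  density (ρ = m/V): kg/m³  ✗

Only torque has units kg·m²/s².

Answer: torque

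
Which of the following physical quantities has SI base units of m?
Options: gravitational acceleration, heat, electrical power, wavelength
Checking the SI base units of each option:
  gravitational acceleration (g = GM/r²): m/s²  ✗
  heat (Q = mcΔT): kg·m²/s²  ✗
  electrical power (P = IV): kg·m²/s³  ✗
  wavelength (λ = v/f): m  ✓ matches

Only wavelength has units m.

Answer: wavelength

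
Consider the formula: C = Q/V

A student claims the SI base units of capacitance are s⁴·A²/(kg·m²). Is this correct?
Units of each symbol in C = Q/V:
  Q (charge, in coulombs): s·A
  V (voltage, in volts): kg·m²/(s³·A)  → in the denominator, contributes s³·A/(kg·m²)

Multiplying the contributions: [s·A] · [s³·A/(kg·m²)]
Adding exponents of each base unit: kg: -1, m: -2, s: 4, A: 2
SI base units of capacitance: s⁴·A²/(kg·m²)

The claimed units s⁴·A²/(kg·m²) match the derived units, so the claim is correct.

Answer: Yes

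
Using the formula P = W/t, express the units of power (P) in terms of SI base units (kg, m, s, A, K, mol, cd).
Units of each symbol in P = W/t:
  W (work): kg·m²/s²
  t (time): s  → in the denominator, contributes 1/s

Multiplying the contributions: [kg·m²/s²] · [1/s]
Adding exponents of each base unit: kg: 1, m: 2, s: -3
SI base units of power: kg·m²/s³

Answer: kg·m²/s³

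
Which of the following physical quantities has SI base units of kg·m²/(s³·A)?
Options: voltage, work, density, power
Checking the SI base units of each option:
  voltage (V = IR): kg·m²/(s³·A)  ✓ matches
  work (W = Fd): kg·m²/s²  ✗
  density (ρ = m/V): kg/m³  ✗
  power (P = W/t): kg·m²/s³  ✗

Only voltage has units kg·m²/(s³·A).

Answer: voltage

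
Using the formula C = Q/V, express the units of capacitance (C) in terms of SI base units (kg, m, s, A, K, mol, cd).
Units of each symbol in C = Q/V:
  Q (charge, in coulombs): s·A
  V (voltage, in volts): kg·m²/(s³·A)  → in the denominator, contributes s³·A/(kg·m²)

Multiplying the contributions: [s·A] · [s³·A/(kg·m²)]
Adding exponents of each base unit: kg: -1, m: -2, s: 4, A: 2
SI base units of capacitance: s⁴·A²/(kg·m²)

Answer: s⁴·A²/(kg·m²)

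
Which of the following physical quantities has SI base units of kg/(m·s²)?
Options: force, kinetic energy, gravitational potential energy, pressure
Checking the SI base units of each option:
  force (F = ma): kg·m/s²  ✗
  kinetic energy (E = ½mv²): kg·m²/s²  ✗
  gravitational potential energy (U = -GMm/r): kg·m²/s²  ✗
  pressure (P = F/A): kg/(m·s²)  ✓ matches

Only pressure has units kg/(m·s²).

Answer: pressure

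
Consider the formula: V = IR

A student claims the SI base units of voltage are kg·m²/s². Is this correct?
Units of each symbol in V = IR:
  I (current): A
  R (resistance, in ohms): kg·m²/(s³·A²)

Multiplying the contributions: [A] · [kg·m²/(s³·A²)]
Adding exponents of each base unit: kg: 1, m: 2, s: -3, A: -1
SI base units of voltage: kg·m²/(s³·A)

The claimed units kg·m²/s² (exponents kg: 1, m: 2, s: -2) do not match the derived units kg·m²/(s³·A) (exponents kg: 1, m: 2, s: -3, A: -1), so the claim is incorrect.

Answer: No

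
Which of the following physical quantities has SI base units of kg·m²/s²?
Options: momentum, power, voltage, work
Checking the SI base units of each option:
  momentum (p = mv): kg·m/s  ✗
  power (P = W/t): kg·m²/s³  ✗
  voltage (V = IR): kg·m²/(s³·A)  ✗
  work (W = Fd): kg·m²/s²  ✓ matches

Only work has units kg·m²/s².

Answer: work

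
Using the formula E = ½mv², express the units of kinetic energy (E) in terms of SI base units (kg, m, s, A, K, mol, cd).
Units of each symbol in E = ½mv²:
  m (mass): kg
  v (speed): m/s  → to the power 2, contributes m²/s²
  The factor ½ is dimensionless.

Multiplying the contributions: [kg] · [m²/s²]
Adding exponents of each base unit: kg: 1, m: 2, s: -2
SI base units of kinetic energy: kg·m²/s²

Answer: kg·m²/s²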